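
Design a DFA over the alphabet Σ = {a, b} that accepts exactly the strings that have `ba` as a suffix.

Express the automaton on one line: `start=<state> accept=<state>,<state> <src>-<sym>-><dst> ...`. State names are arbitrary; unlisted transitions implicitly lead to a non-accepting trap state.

Let each state record the length of the longest suffix of the input read so far that is also a prefix of `ba`. S1 means the last symbol is `b`; S2 means the last 2 symbols are `ba`. Accept only at S2, where the string currently ends in `ba`.
        a   b  
>  S0   S0  S1 
   S1   S2  S1 
 * S2   S0  S1 
(> = start, * = accepting)

start=S0 accept=S2 S0-a->S0 S0-b->S1 S1-a->S2 S1-b->S1 S2-a->S0 S2-b->S1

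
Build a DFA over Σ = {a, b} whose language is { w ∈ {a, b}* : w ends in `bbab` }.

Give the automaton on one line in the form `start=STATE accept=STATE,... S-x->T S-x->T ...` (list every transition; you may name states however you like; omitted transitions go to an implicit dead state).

start=q0 accept=q4 q0-a->q0 q0-b->q1 q1-a->q0 q1-b->q2 q2-a->q3 q2-b->q2 q3-a->q0 q3-b->q4 q4-a->q0 q4-b->q2

Let each state record the length of the longest suffix of the input read so far that is also a prefix of `bbab`. q1 means the last symbol is `b`; q2 means the last 2 symbols are `bb`; q3 means the last 3 symbols are `bba`; q4 means the last 4 symbols are `bbab`. Accept only at q4, where the string currently ends in `bbab`.
5 states suffice.
        a   b  
>  q0   q0  q1 
   q1   q0  q2 
   q2   q3  q2 
   q3   q0  q4 
 * q4   q0  q2 
(> = start, * = accepting)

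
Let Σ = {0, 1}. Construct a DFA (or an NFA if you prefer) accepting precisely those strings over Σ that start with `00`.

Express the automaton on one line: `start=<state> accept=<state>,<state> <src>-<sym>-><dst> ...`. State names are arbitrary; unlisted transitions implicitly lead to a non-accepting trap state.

start=q0 accept=q2 q0-0->q1 q0-1->q3 q1-0->q2 q1-1->q3 q2-0->q2 q2-1->q2 q3-0->q3 q3-1->q3

Walk along `00` while the input agrees: from q0 take `0` to q1, and so on. Any deviation drops to the rejecting sink q3. Once q2 is reached the prefix is confirmed and every continuation is accepted.
With 4 states:
        0   1  
>  q0   q1  q3 
   q1   q2  q3 
 * q2   q2  q2 
   q3   q3  q3 
(> = start, * = accepting)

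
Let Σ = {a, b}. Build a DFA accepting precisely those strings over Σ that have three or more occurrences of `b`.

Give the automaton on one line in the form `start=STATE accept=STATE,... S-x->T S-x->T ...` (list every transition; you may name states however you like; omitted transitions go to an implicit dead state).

Count `b`s, saturating at 4: states q0 through q3 mean 0 through 3 `b`s seen; q4 means more than 3. Each `b` increments (capped at q4); other symbols loop. Accept from {q3, q4}.
With 5 states:
        a   b  
>  q0   q0  q1 
   q1   q1  q2 
   q2   q2  q3 
 * q3   q3  q4 
 * q4   q4  q4 
(> = start, * = accepting)

start=q0 accept=q3,q4 q0-a->q0 q0-b->q1 q1-a->q1 q1-b->q2 q2-a->q2 q2-b->q3 q3-a->q3 q3-b->q4 q4-a->q4 q4-b->q4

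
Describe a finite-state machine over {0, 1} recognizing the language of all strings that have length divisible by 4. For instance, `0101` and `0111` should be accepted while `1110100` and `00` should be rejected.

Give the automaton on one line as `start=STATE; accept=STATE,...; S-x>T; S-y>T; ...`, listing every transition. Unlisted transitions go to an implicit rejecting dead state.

Only the length mod 4 matters, so use a 4-cycle: from any state, every input symbol moves to the next state, wrapping S3 back to S0. Mark S0 accepting.
4 states suffice.
        0   1  
>* S0   S1  S1 
   S1   S2  S2 
   S2   S3  S3 
   S3   S0  S0 
(> = start, * = accepting)

start=S0; accept=S0; S0-0>S1; S0-1>S1; S1-0>S2; S1-1>S2; S2-0>S3; S2-1>S3; S3-0>S0; S3-1>S0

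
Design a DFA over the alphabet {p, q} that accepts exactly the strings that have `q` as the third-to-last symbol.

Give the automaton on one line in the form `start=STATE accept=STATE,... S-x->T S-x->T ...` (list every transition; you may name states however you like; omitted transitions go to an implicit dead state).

start=A accept=L,M,N,O A-p->B A-q->C B-p->D B-q->E C-p->F C-q->G D-p->H D-q->I E-p->J E-q->K F-p->L F-q->M G-p->N G-q->O H-p->H H-q->I I-p->J I-q->K J-p->L J-q->M K-p->N K-q->O L-p->H L-q->I M-p->J M-q->K N-p->L N-q->M O-p->N O-q->O

Because acceptance depends on a position counted from the end, the machine has to buffer the most recent 3 symbols. Make each state the string of the last up-to-3 symbols read; on input `x` shift the window left and append `x`. Accept when the buffered window has length 3 and begins with `q`.
       p  q 
>  A   B  C 
   B   D  E 
   C   F  G 
   D   H  I 
   E   J  K 
   F   L  M 
   G   N  O 
   H   H  I 
   I   J  K 
   J   L  M 
   K   N  O 
 * L   H  I 
 * M   J  K 
 * N   L  M 
 * O   N  O 
(> = start, * = accepting)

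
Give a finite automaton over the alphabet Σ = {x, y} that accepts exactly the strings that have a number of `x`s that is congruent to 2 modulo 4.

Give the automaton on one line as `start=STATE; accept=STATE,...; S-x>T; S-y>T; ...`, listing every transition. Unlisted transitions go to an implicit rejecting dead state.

The only thing that matters is how many `x`s have appeared, reduced mod 4. Use one state per residue: S0 for 0, …, S3 for 3. Reading `x` moves to the next residue; anything else stays put. S2 is accepting.
A 4-state machine:
        x   y  
>  S0   S1  S0 
   S1   S2  S1 
 * S2   S3  S2 
   S3   S0  S3 
(> = start, * = accepting)

start=S0; accept=S2; S0-x>S1; S0-y>S0; S1-x>S2; S1-y>S1; S2-x>S3; S2-y>S2; S3-x>S0; S3-y>S3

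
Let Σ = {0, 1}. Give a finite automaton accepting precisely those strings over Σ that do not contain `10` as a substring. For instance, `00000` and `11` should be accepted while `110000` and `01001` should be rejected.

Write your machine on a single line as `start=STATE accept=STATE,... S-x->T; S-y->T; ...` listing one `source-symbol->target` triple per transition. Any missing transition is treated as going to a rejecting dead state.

This is the complement of 'contains `10`'. Use the same substring-matching states — q0 through q2 holding how much of `10` has just been matched — but flip the accepting set: everything except the trap q2 accepts.
With 3 states:
        0   1  
>* q0   q0  q1 
 * q1   q2  q1 
   q2   q2  q2 
(> = start, * = accepting)

start=q0; accept=q0,q1; q0-0->q0; q0-1->q1; q1-0->q2; q1-1->q1; q2-0->q2; q2-1->q2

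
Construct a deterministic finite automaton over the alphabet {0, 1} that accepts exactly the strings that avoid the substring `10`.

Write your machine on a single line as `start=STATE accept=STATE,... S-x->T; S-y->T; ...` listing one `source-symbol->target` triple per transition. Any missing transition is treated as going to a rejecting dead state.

This is the complement of 'contains `10`'. Use the same substring-matching states — s0 through s2 holding how much of `10` has just been matched — but flip the accepting set: everything except the trap s2 accepts.
        0   1  
>* s0   s0  s1 
 * s1   s2  s1 
   s2   s2  s2 
(> = start, * = accepting)

start=s0; accept=s0,s1; s0-0->s0; s0-1->s1; s1-0->s2; s1-1->s1; s2-0->s2; s2-1->s2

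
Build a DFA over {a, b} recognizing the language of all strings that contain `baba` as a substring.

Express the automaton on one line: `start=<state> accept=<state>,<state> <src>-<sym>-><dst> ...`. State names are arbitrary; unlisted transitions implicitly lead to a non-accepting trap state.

start=s0 accept=s4 s0-a->s0 s0-b->s1 s1-a->s2 s1-b->s1 s2-a->s0 s2-b->s3 s3-a->s4 s3-b->s1 s4-a->s4 s4-b->s4

States s0..s3 record the length of the longest prefix of `baba` that matches the current input suffix. Reaching s4 means `baba` has been seen, and we stay there forever. Accept from s4.
5 states suffice.
        a   b  
>  s0   s0  s1 
   s1   s2  s1 
   s2   s0  s3 
   s3   s4  s1 
 * s4   s4  s4 
(> = start, * = accepting)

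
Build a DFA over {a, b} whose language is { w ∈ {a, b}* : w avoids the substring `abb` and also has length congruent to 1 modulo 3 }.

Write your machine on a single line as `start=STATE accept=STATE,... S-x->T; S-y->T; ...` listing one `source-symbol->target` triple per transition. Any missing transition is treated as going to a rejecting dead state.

Handle the two conditions separately and then intersect. The first has 4 states tracking partial matches of the forbidden pattern `abb`; the second has 3 states tracking the input length modulo 3. A product state is a pair (one from each), accepting exactly when both do.
A 12-state machine:
          a    b  
>  s0     s1   s2 
 * s1     s3   s4 
 * s2     s3   s5 
   s3     s6   s7 
   s4     s6   s8 
   s5     s6   s0 
   s6     s1   s9 
   s7     s1  s10 
   s8    s10  s10 
 * s9     s3  s11 
   s10   s11  s11 
   s11    s8   s8 
(> = start, * = accepting)

start=s0; accept=s1,s2,s9; s0-a->s1; s0-b->s2; s1-a->s3; s1-b->s4; s2-a->s3; s2-b->s5; s3-a->s6; s3-b->s7; s4-a->s6; s4-b->s8; s5-a->s6; s5-b->s0; s6-a->s1; s6-b->s9; s7-a->s1; s7-b->s10; s8-a->s10; s8-b->s10; s9-a->s3; s9-b->s11; s10-a->s11; s10-b->s11; s11-a->s8; s11-b->s8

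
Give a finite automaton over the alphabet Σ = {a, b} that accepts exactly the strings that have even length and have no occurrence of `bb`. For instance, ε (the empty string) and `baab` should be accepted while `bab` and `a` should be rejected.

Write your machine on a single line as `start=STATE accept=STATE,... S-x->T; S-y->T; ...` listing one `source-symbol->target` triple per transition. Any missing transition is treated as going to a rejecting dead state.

Run two small machines in parallel and take their product. One (2 states) tracks the input length modulo 2; the other (3 states) tracks partial matches of the forbidden pattern `bb`. Each combined state is a pair, one component from each; accept when both components accept. After merging equivalent states the machine shrinks.
With 5 states:
        a   b  
>* s0   s1  s2 
   s1   s0  s3 
   s2   s0  s4 
 * s3   s1  s4 
   s4   s4  s4 
(> = start, * = accepting)

start=s0; accept=s0,s3; s0-a->s1; s0-b->s2; s1-a->s0; s1-b->s3; s2-a->s0; s2-b->s4; s3-a->s1; s3-b->s4; s4-a->s4; s4-b->s4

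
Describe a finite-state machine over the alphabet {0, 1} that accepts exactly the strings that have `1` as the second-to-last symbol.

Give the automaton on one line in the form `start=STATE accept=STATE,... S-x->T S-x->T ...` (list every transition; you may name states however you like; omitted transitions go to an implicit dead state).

Because acceptance depends on a position counted from the end, the machine has to buffer the most recent 2 symbols. Make each state the string of the last up-to-2 symbols read; on input `x` shift the window left and append `x`. Accept when the buffered window has length 2 and begins with `1`.
7 states suffice.
        0   1  
>  S0   S1  S2 
   S1   S3  S4 
   S2   S5  S6 
   S3   S3  S4 
   S4   S5  S6 
 * S5   S3  S4 
 * S6   S5  S6 
(> = start, * = accepting)

start=S0 accept=S5,S6 S0-0->S1 S0-1->S2 S1-0->S3 S1-1->S4 S2-0->S5 S2-1->S6 S3-0->S3 S3-1->S4 S4-0->S5 S4-1->S6 S5-0->S3 S5-1->S4 S6-0->S5 S6-1->S6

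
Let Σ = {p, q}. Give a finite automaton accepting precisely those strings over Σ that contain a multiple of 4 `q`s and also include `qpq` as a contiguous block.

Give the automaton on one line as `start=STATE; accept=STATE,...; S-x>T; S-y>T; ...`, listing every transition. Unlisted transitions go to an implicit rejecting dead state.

start=s0; accept=s12; s0-p>s0; s0-q>s1; s1-p>s2; s1-q>s3; s2-p>s4; s2-q>s5; s3-p>s6; s3-q>s7; s4-p>s4; s4-q>s3; s5-p>s5; s5-q>s8; s6-p>s9; s6-q>s8; s7-p>s10; s7-q>s11; s8-p>s8; s8-q>s12; s9-p>s9; s9-q>s7; s10-p>s13; s10-q>s12; s11-p>s14; s11-q>s1; s12-p>s12; s12-q>s15; s13-p>s13; s13-q>s11; s14-p>s0; s14-q>s15; s15-p>s15; s15-q>s5

Build one automaton per condition and run them in lockstep. One (4 states) tracks the count of `q`s modulo 4; the other (4 states) tracks whether and how much of `qpq` has been seen. Each combined state is a pair, one component from each; accept when both components accept.
          p    q  
>  s0     s0   s1 
   s1     s2   s3 
   s2     s4   s5 
   s3     s6   s7 
   s4     s4   s3 
   s5     s5   s8 
   s6     s9   s8 
   s7    s10  s11 
   s8     s8  s12 
   s9     s9   s7 
   s10   s13  s12 
   s11   s14   s1 
 * s12   s12  s15 
   s13   s13  s11 
   s14    s0  s15 
   s15   s15   s5 
(> = start, * = accepting)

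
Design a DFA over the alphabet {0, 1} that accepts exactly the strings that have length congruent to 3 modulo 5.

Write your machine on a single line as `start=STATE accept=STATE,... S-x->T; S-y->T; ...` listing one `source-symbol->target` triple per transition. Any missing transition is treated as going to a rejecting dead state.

Count input length modulo 5: every symbol advances one step around the cycle q0 → q1 → q2 → q3 → q4 → q0. Accept at q3.
        0   1  
>  q0   q1  q1 
   q1   q2  q2 
   q2   q3  q3 
 * q3   q4  q4 
   q4   q0  q0 
(> = start, * = accepting)

start=q0; accept=q3; q0-0->q1; q0-1->q1; q1-0->q2; q1-1->q2; q2-0->q3; q2-1->q3; q3-0->q4; q3-1->q4; q4-0->q0; q4-1->q0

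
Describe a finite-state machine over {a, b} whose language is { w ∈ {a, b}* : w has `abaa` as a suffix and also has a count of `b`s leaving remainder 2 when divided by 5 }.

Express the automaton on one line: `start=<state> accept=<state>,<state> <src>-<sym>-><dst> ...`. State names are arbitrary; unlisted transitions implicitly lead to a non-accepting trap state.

start=q0 accept=q8 q0-a->q0 q0-b->q1 q1-a->q2 q1-b->q3 q2-a->q2 q2-b->q4 q3-a->q3 q3-b->q5 q4-a->q6 q4-b->q5 q5-a->q5 q5-b->q7 q6-a->q8 q6-b->q5 q7-a->q7 q7-b->q0 q8-a->q3 q8-b->q5

Handle the two conditions separately and then intersect. The first has 5 states tracking how much of the suffix `abaa` has currently been matched; the second has 5 states tracking the count of `b`s modulo 5. A product state is a pair (one from each), accepting exactly when both do. Minimizing collapses redundant product states.
9 states suffice.
        a   b  
>  q0   q0  q1 
   q1   q2  q3 
   q2   q2  q4 
   q3   q3  q5 
   q4   q6  q5 
   q5   q5  q7 
   q6   q8  q5 
   q7   q7  q0 
 * q8   q3  q5 
(> = start, * = accepting)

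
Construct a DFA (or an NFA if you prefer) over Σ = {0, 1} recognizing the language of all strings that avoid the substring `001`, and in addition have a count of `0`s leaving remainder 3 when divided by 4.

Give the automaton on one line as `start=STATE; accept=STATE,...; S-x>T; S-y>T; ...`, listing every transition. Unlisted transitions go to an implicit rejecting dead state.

Build one automaton per condition and run them in lockstep. One (4 states) tracks partial matches of the forbidden pattern `001`; the other (4 states) tracks the count of `0`s modulo 4. Each combined state is a pair, one component from each; accept when both components accept. Minimizing collapses redundant product states.
13 states suffice.
          0    1  
>  q0     q1   q0 
   q1     q2   q3 
   q2     q4   q5 
   q3     q6   q3 
 * q4     q7   q5 
   q5     q5   q5 
   q6     q4   q8 
   q7     q9   q5 
   q8    q10   q8 
   q9     q2   q5 
 * q10    q7  q11 
 * q11   q12  q11 
   q12    q9   q0 
(> = start, * = accepting)

start=q0; accept=q4,q10,q11; q0-0>q1; q0-1>q0; q1-0>q2; q1-1>q3; q2-0>q4; q2-1>q5; q3-0>q6; q3-1>q3; q4-0>q7; q4-1>q5; q5-0>q5; q5-1>q5; q6-0>q4; q6-1>q8; q7-0>q9; q7-1>q5; q8-0>q10; q8-1>q8; q9-0>q2; q9-1>q5; q10-0>q7; q10-1>q11; q11-0>q12; q11-1>q11; q12-0>q9; q12-1>q0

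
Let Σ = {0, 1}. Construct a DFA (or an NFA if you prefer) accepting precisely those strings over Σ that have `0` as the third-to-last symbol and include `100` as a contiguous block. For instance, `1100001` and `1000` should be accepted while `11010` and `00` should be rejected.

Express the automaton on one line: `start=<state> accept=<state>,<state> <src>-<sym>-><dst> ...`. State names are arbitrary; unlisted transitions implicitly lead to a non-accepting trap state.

Handle the two conditions separately and then intersect. One (15 states) tracks the last 3 symbols read; the other (4 states) tracks whether and how much of `100` has been seen. Each combined state is a pair, one component from each; accept when both components accept. After merging equivalent states the machine shrinks.
With 11 states:
          0    1  
>  s0     s0   s1 
   s1     s2   s1 
   s2     s3   s1 
   s3     s4   s5 
 * s4     s4   s5 
 * s5     s6   s7 
 * s6     s3   s8 
 * s7     s9  s10 
   s8     s6   s7 
   s9     s3   s8 
   s10    s9  s10 
(> = start, * = accepting)

start=s0 accept=s4,s5,s6,s7 s0-0->s0 s0-1->s1 s1-0->s2 s1-1->s1 s2-0->s3 s2-1->s1 s3-0->s4 s3-1->s5 s4-0->s4 s4-1->s5 s5-0->s6 s5-1->s7 s6-0->s3 s6-1->s8 s7-0->s9 s7-1->s10 s8-0->s6 s8-1->s7 s9-0->s3 s9-1->s8 s10-0->s9 s10-1->s10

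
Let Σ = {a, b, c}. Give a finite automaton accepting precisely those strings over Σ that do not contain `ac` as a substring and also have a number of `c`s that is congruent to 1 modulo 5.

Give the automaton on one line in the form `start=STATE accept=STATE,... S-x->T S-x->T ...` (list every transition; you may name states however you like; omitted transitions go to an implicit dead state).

start=s0 accept=s2,s4 s0-a->s1 s0-b->s0 s0-c->s2 s1-a->s1 s1-b->s0 s1-c->s3 s2-a->s4 s2-b->s2 s2-c->s5 s3-a->s3 s3-b->s3 s3-c->s3 s4-a->s4 s4-b->s2 s4-c->s3 s5-a->s6 s5-b->s5 s5-c->s7 s6-a->s6 s6-b->s5 s6-c->s3 s7-a->s8 s7-b->s7 s7-c->s9 s8-a->s8 s8-b->s7 s8-c->s3 s9-a->s10 s9-b->s9 s9-c->s0 s10-a->s10 s10-b->s9 s10-c->s3

Run two small machines in parallel and take their product. One (3 states) tracks partial matches of the forbidden pattern `ac`; the other (5 states) tracks the count of `c`s modulo 5. Each combined state is a pair, one component from each; accept when both components accept. Equivalent product states are then merged.
An 11-state machine:
          a    b    c  
>  s0     s1   s0   s2 
   s1     s1   s0   s3 
 * s2     s4   s2   s5 
   s3     s3   s3   s3 
 * s4     s4   s2   s3 
   s5     s6   s5   s7 
   s6     s6   s5   s3 
   s7     s8   s7   s9 
   s8     s8   s7   s3 
   s9    s10   s9   s0 
   s10   s10   s9   s3 
(> = start, * = accepting)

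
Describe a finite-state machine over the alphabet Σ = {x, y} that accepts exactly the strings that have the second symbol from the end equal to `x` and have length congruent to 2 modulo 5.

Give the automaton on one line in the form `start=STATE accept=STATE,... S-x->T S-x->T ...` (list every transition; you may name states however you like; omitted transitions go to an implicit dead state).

Build one automaton per condition and run them in lockstep. One (7 states) tracks the last 2 symbols read; the other (5 states) tracks the input length modulo 5. Each combined state is a pair, one component from each; accept when both components accept. Minimizing collapses redundant product states.
7 states suffice.
       x  y 
>  A   B  C 
   B   D  D 
   C   E  E 
 * D   F  F 
   E   F  F 
   F   G  G 
   G   A  A 
(> = start, * = accepting)

start=A accept=D A-x->B A-y->C B-x->D B-y->D C-x->E C-y->E D-x->F D-y->F E-x->F E-y->F F-x->G F-y->G G-x->A G-y->A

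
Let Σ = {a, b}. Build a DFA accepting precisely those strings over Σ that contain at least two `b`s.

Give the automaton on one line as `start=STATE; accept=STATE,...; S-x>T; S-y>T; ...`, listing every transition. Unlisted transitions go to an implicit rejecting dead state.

Count `b`s, saturating at 3: states S0 through S2 mean 0 through 2 `b`s seen; S3 means more than 2. Each `b` increments (capped at S3); other symbols loop. Accept from {S2, S3}.
A 4-state machine:
        a   b  
>  S0   S0  S1 
   S1   S1  S2 
 * S2   S2  S3 
 * S3   S3  S3 
(> = start, * = accepting)

start=S0; accept=S2,S3; S0-a>S0; S0-b>S1; S1-a>S1; S1-b>S2; S2-a>S2; S2-b>S3; S3-a>S3; S3-b>S3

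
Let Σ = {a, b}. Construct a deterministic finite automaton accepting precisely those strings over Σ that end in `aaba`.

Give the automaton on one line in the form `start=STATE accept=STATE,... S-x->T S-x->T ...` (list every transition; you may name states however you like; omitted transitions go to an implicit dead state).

Remember how much of `aaba` the current input suffix matches. State S0 means no match yet; S1 means the last symbol is `a`; S2 means the last 2 symbols are `aa`; S3 means the last 3 symbols are `aab`; S4 means the last 4 symbols are `aaba`. Only S4 accepts. On a mismatch, fall back to the longest proper suffix that is still a prefix of `aaba`.
        a   b  
>  S0   S1  S0 
   S1   S2  S0 
   S2   S2  S3 
   S3   S4  S0 
 * S4   S2  S0 
(> = start, * = accepting)

start=S0 accept=S4 S0-a->S1 S0-b->S0 S1-a->S2 S1-b->S0 S2-a->S2 S2-b->S3 S3-a->S4 S3-b->S0 S4-a->S2 S4-b->S0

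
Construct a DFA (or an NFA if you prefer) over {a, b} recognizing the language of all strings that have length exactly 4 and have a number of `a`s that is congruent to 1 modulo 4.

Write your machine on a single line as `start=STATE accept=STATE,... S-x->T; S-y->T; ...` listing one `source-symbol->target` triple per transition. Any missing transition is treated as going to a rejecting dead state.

start=q0; accept=q13; q0-a->q1; q0-b->q2; q1-a->q3; q1-b->q4; q2-a->q4; q2-b->q5; q3-a->q6; q3-b->q7; q4-a->q7; q4-b->q8; q5-a->q8; q5-b->q9; q6-a->q10; q6-b->q11; q7-a->q11; q7-b->q12; q8-a->q12; q8-b->q13; q9-a->q13; q9-b->q10; q10-a->q14; q10-b->q15; q11-a->q15; q11-b->q16; q12-a->q16; q12-b->q17; q13-a->q17; q13-b->q14; q14-a->q17; q14-b->q14; q15-a->q14; q15-b->q15; q16-a->q15; q16-b->q16; q17-a->q16; q17-b->q17

Build one automaton per condition and run them in lockstep. One (6 states) tracks the input length, saturating at 5; the other (4 states) tracks the count of `a`s modulo 4. Each combined state is a pair, one component from each; accept when both components accept.
18 states suffice.
          a    b  
>  q0     q1   q2 
   q1     q3   q4 
   q2     q4   q5 
   q3     q6   q7 
   q4     q7   q8 
   q5     q8   q9 
   q6    q10  q11 
   q7    q11  q12 
   q8    q12  q13 
   q9    q13  q10 
   q10   q14  q15 
   q11   q15  q16 
   q12   q16  q17 
 * q13   q17  q14 
   q14   q17  q14 
   q15   q14  q15 
   q16   q15  q16 
   q17   q16  q17 
(> = start, * = accepting)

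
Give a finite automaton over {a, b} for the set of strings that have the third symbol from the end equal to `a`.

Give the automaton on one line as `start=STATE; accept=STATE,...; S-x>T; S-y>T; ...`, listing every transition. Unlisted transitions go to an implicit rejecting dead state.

start=s0; accept=s7,s8,s9,s10; s0-a>s1; s0-b>s2; s1-a>s3; s1-b>s4; s2-a>s5; s2-b>s6; s3-a>s7; s3-b>s8; s4-a>s9; s4-b>s10; s5-a>s11; s5-b>s12; s6-a>s13; s6-b>s14; s7-a>s7; s7-b>s8; s8-a>s9; s8-b>s10; s9-a>s11; s9-b>s12; s10-a>s13; s10-b>s14; s11-a>s7; s11-b>s8; s12-a>s9; s12-b>s10; s13-a>s11; s13-b>s12; s14-a>s13; s14-b>s14

A DFA must remember the last 3 symbols (since which symbol is third-to-last isn't known until the input ends). Use one state per possible window of the last ≤3 symbols; accept from those whose window starts with `a`.
A 15-state machine:
          a    b  
>  s0     s1   s2 
   s1     s3   s4 
   s2     s5   s6 
   s3     s7   s8 
   s4     s9  s10 
   s5    s11  s12 
   s6    s13  s14 
 * s7     s7   s8 
 * s8     s9  s10 
 * s9    s11  s12 
 * s10   s13  s14 
   s11    s7   s8 
   s12    s9  s10 
   s13   s11  s12 
   s14   s13  s14 
(> = start, * = accepting)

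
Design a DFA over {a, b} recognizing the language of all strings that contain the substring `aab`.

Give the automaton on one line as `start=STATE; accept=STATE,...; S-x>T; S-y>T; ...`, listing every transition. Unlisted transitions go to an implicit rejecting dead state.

start=q0; accept=q3; q0-a>q1; q0-b>q0; q1-a>q2; q1-b>q0; q2-a>q2; q2-b>q3; q3-a>q3; q3-b>q3

Track how much of `aab` has been matched so far: state q0 is no progress, q3 is the absorbing accept state reached once `aab` has occurred. Intermediate states record partial matches; on a mismatch, fall back to the longest reusable overlap.
4 states suffice.
        a   b  
>  q0   q1  q0 
   q1   q2  q0 
   q2   q2  q3 
 * q3   q3  q3 
(> = start, * = accepting)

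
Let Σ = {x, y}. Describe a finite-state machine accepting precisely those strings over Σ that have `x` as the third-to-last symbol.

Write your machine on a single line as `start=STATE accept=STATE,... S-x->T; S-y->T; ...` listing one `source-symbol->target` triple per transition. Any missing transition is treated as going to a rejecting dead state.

start=s0; accept=s7,s8,s9,s10; s0-x->s1; s0-y->s2; s1-x->s3; s1-y->s4; s2-x->s5; s2-y->s6; s3-x->s7; s3-y->s8; s4-x->s9; s4-y->s10; s5-x->s11; s5-y->s12; s6-x->s13; s6-y->s14; s7-x->s7; s7-y->s8; s8-x->s9; s8-y->s10; s9-x->s11; s9-y->s12; s10-x->s13; s10-y->s14; s11-x->s7; s11-y->s8; s12-x->s9; s12-y->s10; s13-x->s11; s13-y->s12; s14-x->s13; s14-y->s14

Because acceptance depends on a position counted from the end, the machine has to buffer the most recent 3 symbols. Make each state the string of the last up-to-3 symbols read; on input `x` shift the window left and append `x`. Accept when the buffered window has length 3 and begins with `x`.
15 states suffice.
          x    y  
>  s0     s1   s2 
   s1     s3   s4 
   s2     s5   s6 
   s3     s7   s8 
   s4     s9  s10 
   s5    s11  s12 
   s6    s13  s14 
 * s7     s7   s8 
 * s8     s9  s10 
 * s9    s11  s12 
 * s10   s13  s14 
   s11    s7   s8 
   s12    s9  s10 
   s13   s11  s12 
   s14   s13  s14 
(> = start, * = accepting)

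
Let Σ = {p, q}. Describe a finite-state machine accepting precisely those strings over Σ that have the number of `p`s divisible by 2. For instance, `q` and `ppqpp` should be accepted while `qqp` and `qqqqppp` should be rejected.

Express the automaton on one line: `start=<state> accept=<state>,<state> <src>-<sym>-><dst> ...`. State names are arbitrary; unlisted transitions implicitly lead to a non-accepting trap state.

The only thing that matters is how many `p`s have appeared, reduced mod 2. Use one state per residue: S0 for 0, …, S1 for 1. Reading `p` moves to the next residue; anything else stays put. S0 is accepting.
        p   q  
>* S0   S1  S0 
   S1   S0  S1 
(> = start, * = accepting)

start=S0 accept=S0 S0-p->S1 S0-q->S0 S1-p->S0 S1-q->S1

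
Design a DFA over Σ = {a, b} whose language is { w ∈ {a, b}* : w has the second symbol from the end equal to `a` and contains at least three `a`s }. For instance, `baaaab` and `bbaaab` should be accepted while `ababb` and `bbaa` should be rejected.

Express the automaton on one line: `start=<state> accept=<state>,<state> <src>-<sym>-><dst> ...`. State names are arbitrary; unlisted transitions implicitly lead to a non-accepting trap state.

start=q0 accept=q3,q5 q0-a->q1 q0-b->q0 q1-a->q2 q1-b->q1 q2-a->q3 q2-b->q4 q3-a->q3 q3-b->q5 q4-a->q6 q4-b->q4 q5-a->q6 q5-b->q4 q6-a->q3 q6-b->q5

Run two small machines in parallel and take their product. One (7 states) tracks the last 2 symbols read; the other (5 states) tracks the count of `a`s, saturating at 4. Each combined state is a pair, one component from each; accept when both components accept. After merging equivalent states the machine shrinks.
        a   b  
>  q0   q1  q0 
   q1   q2  q1 
   q2   q3  q4 
 * q3   q3  q5 
   q4   q6  q4 
 * q5   q6  q4 
   q6   q3  q5 
(> = start, * = accepting)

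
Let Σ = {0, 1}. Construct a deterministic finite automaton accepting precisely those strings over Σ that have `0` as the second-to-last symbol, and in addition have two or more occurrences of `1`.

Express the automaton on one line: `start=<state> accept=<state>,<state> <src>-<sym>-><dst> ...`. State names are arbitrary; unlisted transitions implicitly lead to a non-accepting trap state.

start=q0 accept=q4,q6 q0-0->q0 q0-1->q1 q1-0->q2 q1-1->q3 q2-0->q2 q2-1->q4 q3-0->q5 q3-1->q3 q4-0->q5 q4-1->q3 q5-0->q6 q5-1->q4 q6-0->q6 q6-1->q4

Build one automaton per condition and run them in lockstep. One (7 states) tracks the last 2 symbols read; the other (4 states) tracks the count of `1`s, saturating at 3. Each combined state is a pair, one component from each; accept when both components accept. Minimizing collapses redundant product states.
        0   1  
>  q0   q0  q1 
   q1   q2  q3 
   q2   q2  q4 
   q3   q5  q3 
 * q4   q5  q3 
   q5   q6  q4 
 * q6   q6  q4 
(> = start, * = accepting)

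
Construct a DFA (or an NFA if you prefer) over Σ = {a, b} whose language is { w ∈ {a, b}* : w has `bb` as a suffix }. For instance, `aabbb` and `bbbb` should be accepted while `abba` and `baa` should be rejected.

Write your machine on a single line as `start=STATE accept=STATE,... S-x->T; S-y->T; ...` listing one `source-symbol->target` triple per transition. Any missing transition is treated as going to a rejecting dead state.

Remember how much of `bb` the current input suffix matches. State S0 means no match yet; S1 means the last symbol is `b`; S2 means the last 2 symbols are `bb`. Only S2 accepts. On a mismatch, fall back to the longest proper suffix that is still a prefix of `bb`.
A 3-state machine:
        a   b  
>  S0   S0  S1 
   S1   S0  S2 
 * S2   S0  S2 
(> = start, * = accepting)

start=S0; accept=S2; S0-a->S0; S0-b->S1; S1-a->S0; S1-b->S2; S2-a->S0; S2-b->S2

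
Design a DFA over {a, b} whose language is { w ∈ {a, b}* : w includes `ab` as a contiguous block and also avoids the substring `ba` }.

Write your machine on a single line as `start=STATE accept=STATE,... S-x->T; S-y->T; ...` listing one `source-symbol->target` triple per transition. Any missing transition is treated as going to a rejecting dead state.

start=S0; accept=S3; S0-a->S1; S0-b->S2; S1-a->S1; S1-b->S3; S2-a->S2; S2-b->S2; S3-a->S2; S3-b->S3

Run two small machines in parallel and take their product. One (3 states) tracks whether and how much of `ab` has been seen; the other (3 states) tracks partial matches of the forbidden pattern `ba`. Each combined state is a pair, one component from each; accept when both components accept. Minimizing collapses redundant product states.
A 4-state machine:
        a   b  
>  S0   S1  S2 
   S1   S1  S3 
   S2   S2  S2 
 * S3   S2  S3 
(> = start, * = accepting)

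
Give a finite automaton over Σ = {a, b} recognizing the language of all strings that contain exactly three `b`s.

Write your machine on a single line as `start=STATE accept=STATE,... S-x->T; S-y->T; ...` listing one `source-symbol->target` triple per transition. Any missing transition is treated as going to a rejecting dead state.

Only the number of `b`s matters, and only up to 4. Make a chain s0 → s1 → s2 → s3 → s4 advanced by each `b` (with s4 absorbing); every other symbol self-loops. The accepting set is {s3}.
5 states suffice.
        a   b  
>  s0   s0  s1 
   s1   s1  s2 
   s2   s2  s3 
 * s3   s3  s4 
   s4   s4  s4 
(> = start, * = accepting)

start=s0; accept=s3; s0-a->s0; s0-b->s1; s1-a->s1; s1-b->s2; s2-a->s2; s2-b->s3; s3-a->s3; s3-b->s4; s4-a->s4; s4-b->s4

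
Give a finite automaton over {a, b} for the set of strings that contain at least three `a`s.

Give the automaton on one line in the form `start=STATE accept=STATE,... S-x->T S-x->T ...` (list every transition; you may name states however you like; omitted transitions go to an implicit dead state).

Only the number of `a`s matters, and only up to 4. Make a chain S0 → S1 → S2 → S3 → S4 advanced by each `a` (with S4 absorbing); every other symbol self-loops. The accepting set is {S3, S4}.
5 states suffice.
        a   b  
>  S0   S1  S0 
   S1   S2  S1 
   S2   S3  S2 
 * S3   S4  S3 
 * S4   S4  S4 
(> = start, * = accepting)

start=S0 accept=S3,S4 S0-a->S1 S0-b->S0 S1-a->S2 S1-b->S1 S2-a->S3 S2-b->S2 S3-a->S4 S3-b->S3 S4-a->S4 S4-b->S4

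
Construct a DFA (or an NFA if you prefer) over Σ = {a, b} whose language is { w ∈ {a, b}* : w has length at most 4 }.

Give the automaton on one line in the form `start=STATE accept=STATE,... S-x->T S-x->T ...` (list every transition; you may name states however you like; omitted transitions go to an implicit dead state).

start=q0 accept=q0,q1,q2,q3,q4 q0-a->q1 q0-b->q1 q1-a->q2 q1-b->q2 q2-a->q3 q2-b->q3 q3-a->q4 q3-b->q4 q4-a->q5 q4-b->q5 q5-a->q5 q5-b->q5

Count input length up to 5: every symbol moves from q0 toward q5, which means 'more than 4' and absorbs. Accept from {q0, q1, q2, q3, q4}.
6 states suffice.
        a   b  
>* q0   q1  q1 
 * q1   q2  q2 
 * q2   q3  q3 
 * q3   q4  q4 
 * q4   q5  q5 
   q5   q5  q5 
(> = start, * = accepting)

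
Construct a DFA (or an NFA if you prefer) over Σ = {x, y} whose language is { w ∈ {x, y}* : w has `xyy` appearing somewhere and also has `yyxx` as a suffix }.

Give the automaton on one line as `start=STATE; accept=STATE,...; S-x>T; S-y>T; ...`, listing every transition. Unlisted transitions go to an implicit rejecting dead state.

Run two small machines in parallel and take their product. One (4 states) tracks whether and how much of `xyy` has been seen; the other (5 states) tracks how much of the suffix `yyxx` has currently been matched. Each combined state is a pair, one component from each; accept when both components accept. After merging equivalent states the machine shrinks.
        x   y  
>  S0   S1  S0 
   S1   S1  S2 
   S2   S1  S3 
   S3   S4  S3 
   S4   S5  S2 
 * S5   S1  S2 
(> = start, * = accepting)

start=S0; accept=S5; S0-x>S1; S0-y>S0; S1-x>S1; S1-y>S2; S2-x>S1; S2-y>S3; S3-x>S4; S3-y>S3; S4-x>S5; S4-y>S2; S5-x>S1; S5-y>S2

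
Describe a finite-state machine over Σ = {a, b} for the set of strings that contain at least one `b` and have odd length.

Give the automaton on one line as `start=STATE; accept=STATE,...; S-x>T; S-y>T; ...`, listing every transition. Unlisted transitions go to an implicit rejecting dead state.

Build one automaton per condition and run them in lockstep. The first has 3 states tracking the count of `b`s, saturating at 2; the second has 2 states tracking the input length modulo 2. A product state is a pair (one from each), accepting exactly when both do. Minimizing collapses redundant product states.
With 4 states:
        a   b  
>  q0   q1  q2 
   q1   q0  q3 
 * q2   q3  q3 
   q3   q2  q2 
(> = start, * = accepting)

start=q0; accept=q2; q0-a>q1; q0-b>q2; q1-a>q0; q1-b>q3; q2-a>q3; q2-b>q3; q3-a>q2; q3-b>q2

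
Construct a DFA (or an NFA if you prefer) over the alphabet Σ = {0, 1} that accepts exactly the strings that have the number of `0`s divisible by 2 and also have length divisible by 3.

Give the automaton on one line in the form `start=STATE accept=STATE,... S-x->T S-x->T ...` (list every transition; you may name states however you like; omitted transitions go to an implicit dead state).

Handle the two conditions separately and then intersect. One (2 states) tracks the count of `0`s modulo 2; the other (3 states) tracks the input length modulo 3. Each combined state is a pair, one component from each; accept when both components accept.
6 states suffice.
        0   1  
>* s0   s1  s2 
   s1   s3  s4 
   s2   s4  s3 
   s3   s5  s0 
   s4   s0  s5 
   s5   s2  s1 
(> = start, * = accepting)

start=s0 accept=s0 s0-0->s1 s0-1->s2 s1-0->s3 s1-1->s4 s2-0->s4 s2-1->s3 s3-0->s5 s3-1->s0 s4-0->s0 s4-1->s5 s5-0->s2 s5-1->s1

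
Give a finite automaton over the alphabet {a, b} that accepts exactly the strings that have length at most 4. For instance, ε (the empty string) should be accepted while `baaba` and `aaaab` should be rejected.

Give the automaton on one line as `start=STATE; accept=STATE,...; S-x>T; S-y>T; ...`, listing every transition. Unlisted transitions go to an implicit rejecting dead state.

start=q0; accept=q0,q1,q2,q3,q4; q0-a>q1; q0-b>q1; q1-a>q2; q1-b>q2; q2-a>q3; q2-b>q3; q3-a>q4; q3-b>q4; q4-a>q5; q4-b>q5; q5-a>q5; q5-b>q5

We only need to distinguish lengths 0, 1, …, 4, and '>4'. Chain q0 → q1 → q2 → q3 → q4 → q5 on every symbol, with q5 looping. Accepting states: {q0, q1, q2, q3, q4}.
A 6-state machine:
        a   b  
>* q0   q1  q1 
 * q1   q2  q2 
 * q2   q3  q3 
 * q3   q4  q4 
 * q4   q5  q5 
   q5   q5  q5 
(> = start, * = accepting)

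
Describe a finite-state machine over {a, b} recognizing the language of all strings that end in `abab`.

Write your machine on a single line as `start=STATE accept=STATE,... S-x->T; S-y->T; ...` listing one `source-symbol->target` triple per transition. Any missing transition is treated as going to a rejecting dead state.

start=S0; accept=S4; S0-a->S1; S0-b->S0; S1-a->S1; S1-b->S2; S2-a->S3; S2-b->S0; S3-a->S1; S3-b->S4; S4-a->S3; S4-b->S0

Let each state record the length of the longest suffix of the input read so far that is also a prefix of `abab`. S1 means the last symbol is `a`; S2 means the last 2 symbols are `ab`; S3 means the last 3 symbols are `aba`; S4 means the last 4 symbols are `abab`. Accept only at S4, where the string currently ends in `abab`.
5 states suffice.
        a   b  
>  S0   S1  S0 
   S1   S1  S2 
   S2   S3  S0 
   S3   S1  S4 
 * S4   S3  S0 
(> = start, * = accepting)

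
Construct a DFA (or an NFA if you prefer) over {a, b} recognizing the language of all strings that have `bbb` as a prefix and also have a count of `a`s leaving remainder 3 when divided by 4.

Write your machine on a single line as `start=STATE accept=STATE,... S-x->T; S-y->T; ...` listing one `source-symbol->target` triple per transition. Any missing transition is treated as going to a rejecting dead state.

Handle the two conditions separately and then intersect. The first has 5 states tracking whether the input so far still matches the prefix `bbb`; the second has 4 states tracking the count of `a`s modulo 4. A product state is a pair (one from each), accepting exactly when both do.
With 11 states:
          a    b  
>  q0     q1   q2 
   q1     q3   q1 
   q2     q1   q4 
   q3     q5   q3 
   q4     q1   q6 
   q5     q7   q5 
   q6     q8   q6 
   q7     q1   q7 
   q8     q9   q8 
   q9    q10   q9 
 * q10    q6  q10 
(> = start, * = accepting)

start=q0; accept=q10; q0-a->q1; q0-b->q2; q1-a->q3; q1-b->q1; q2-a->q1; q2-b->q4; q3-a->q5; q3-b->q3; q4-a->q1; q4-b->q6; q5-a->q7; q5-b->q5; q6-a->q8; q6-b->q6; q7-a->q1; q7-b->q7; q8-a->q9; q8-b->q8; q9-a->q10; q9-b->q9; q10-a->q6; q10-b->q10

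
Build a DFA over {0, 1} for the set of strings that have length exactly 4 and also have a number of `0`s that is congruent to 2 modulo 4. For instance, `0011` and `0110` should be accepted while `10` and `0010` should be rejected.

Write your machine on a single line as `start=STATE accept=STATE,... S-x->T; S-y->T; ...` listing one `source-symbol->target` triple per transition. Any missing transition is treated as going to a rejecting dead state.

Run two small machines in parallel and take their product. The first has 6 states tracking the input length, saturating at 5; the second has 4 states tracking the count of `0`s modulo 4. A product state is a pair (one from each), accepting exactly when both do. Equivalent product states are then merged.
With 10 states:
        0   1  
>  q0   q1  q2 
   q1   q3  q4 
   q2   q4  q5 
   q3   q6  q7 
   q4   q7  q8 
   q5   q8  q6 
   q6   q6  q6 
   q7   q6  q9 
   q8   q9  q6 
 * q9   q6  q6 
(> = start, * = accepting)

start=q0; accept=q9; q0-0->q1; q0-1->q2; q1-0->q3; q1-1->q4; q2-0->q4; q2-1->q5; q3-0->q6; q3-1->q7; q4-0->q7; q4-1->q8; q5-0->q8; q5-1->q6; q6-0->q6; q6-1->q6; q7-0->q6; q7-1->q9; q8-0->q9; q8-1->q6; q9-0->q6; q9-1->q6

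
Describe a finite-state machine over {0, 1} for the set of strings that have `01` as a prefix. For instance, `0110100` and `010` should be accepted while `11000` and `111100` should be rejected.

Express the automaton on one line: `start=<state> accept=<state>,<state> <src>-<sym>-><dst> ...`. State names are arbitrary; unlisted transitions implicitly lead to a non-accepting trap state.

Check the first 2 symbols one by one: q0 through q1 record how many have matched `01` so far; any wrong symbol goes to the dead state q3. After all 2 match we enter the accepting sink q2.
4 states suffice.
        0   1  
>  q0   q1  q3 
   q1   q3  q2 
 * q2   q2  q2 
   q3   q3  q3 
(> = start, * = accepting)

start=q0 accept=q2 q0-0->q1 q0-1->q3 q1-0->q3 q1-1->q2 q2-0->q2 q2-1->q2 q3-0->q3 q3-1->q3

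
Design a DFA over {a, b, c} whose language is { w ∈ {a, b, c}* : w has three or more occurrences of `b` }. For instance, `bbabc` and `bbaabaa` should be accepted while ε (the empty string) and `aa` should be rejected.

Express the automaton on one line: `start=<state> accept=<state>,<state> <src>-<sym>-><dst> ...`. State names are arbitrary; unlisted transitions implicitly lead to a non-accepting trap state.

start=s0 accept=s3,s4 s0-a->s0 s0-b->s1 s0-c->s0 s1-a->s1 s1-b->s2 s1-c->s1 s2-a->s2 s2-b->s3 s2-c->s2 s3-a->s3 s3-b->s4 s3-c->s3 s4-a->s4 s4-b->s4 s4-c->s4

Count `b`s, saturating at 4: states s0 through s3 mean 0 through 3 `b`s seen; s4 means more than 3. Each `b` increments (capped at s4); other symbols loop. Accept from {s3, s4}.
A 5-state machine:
        a   b   c  
>  s0   s0  s1  s0 
   s1   s1  s2  s1 
   s2   s2  s3  s2 
 * s3   s3  s4  s3 
 * s4   s4  s4  s4 
(> = start, * = accepting)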